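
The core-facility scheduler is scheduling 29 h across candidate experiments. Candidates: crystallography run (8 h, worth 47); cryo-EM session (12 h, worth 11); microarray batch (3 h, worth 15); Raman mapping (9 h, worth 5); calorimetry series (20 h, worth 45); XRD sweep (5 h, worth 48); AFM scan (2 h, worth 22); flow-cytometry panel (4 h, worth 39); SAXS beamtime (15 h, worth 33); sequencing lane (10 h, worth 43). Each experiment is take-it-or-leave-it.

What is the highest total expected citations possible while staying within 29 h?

199

Filling by ratio: crystallography run + microarray batch + XRD sweep + AFM scan + flow-cytometry panel for 171, with 7 h left unused.
Replace microarray batch with sequencing lane: the trade gains 28 net, giving 199 at 29 h.
That's the maximum — no swap from here does better than 199.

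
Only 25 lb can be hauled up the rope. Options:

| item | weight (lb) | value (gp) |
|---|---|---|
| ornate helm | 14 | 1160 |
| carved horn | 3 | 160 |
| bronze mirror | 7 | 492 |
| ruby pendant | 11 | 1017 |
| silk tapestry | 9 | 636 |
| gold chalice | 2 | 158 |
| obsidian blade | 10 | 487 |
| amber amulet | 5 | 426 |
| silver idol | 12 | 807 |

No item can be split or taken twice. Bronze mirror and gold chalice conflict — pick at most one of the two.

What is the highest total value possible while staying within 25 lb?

2177

Ranking by ratio (value/lb): ruby pendant 92.45, amber amulet 85.20, ornate helm 82.86, gold chalice 79.00.
Best packing: ornate helm + ruby pendant — 25 lb, 2177 total.
No other feasible combination exceeds 2177.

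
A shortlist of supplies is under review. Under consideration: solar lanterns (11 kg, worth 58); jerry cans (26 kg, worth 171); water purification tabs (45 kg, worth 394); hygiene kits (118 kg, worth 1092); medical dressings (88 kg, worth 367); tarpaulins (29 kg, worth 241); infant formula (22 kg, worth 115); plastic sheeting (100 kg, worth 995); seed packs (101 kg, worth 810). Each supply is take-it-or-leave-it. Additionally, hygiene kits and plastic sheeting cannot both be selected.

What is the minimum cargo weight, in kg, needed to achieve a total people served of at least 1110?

Need the lightest bundle worth ≥ 1110.
infant formula + plastic sheeting reaches 1110 using 122 kg.
Any bundle with less than 122 kg falls short of 1110.

122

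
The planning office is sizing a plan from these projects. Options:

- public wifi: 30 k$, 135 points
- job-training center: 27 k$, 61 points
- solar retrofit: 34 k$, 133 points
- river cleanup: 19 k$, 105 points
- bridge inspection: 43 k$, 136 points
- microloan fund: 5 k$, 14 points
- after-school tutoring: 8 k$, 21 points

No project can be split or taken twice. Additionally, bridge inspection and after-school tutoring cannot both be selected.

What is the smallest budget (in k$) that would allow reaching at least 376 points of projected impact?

88

Minimise k$ subject to total projected impact ≥ 376.
Taking public wifi + solar retrofit + river cleanup + microloan fund gives 387 (≥ 376) for 88 k$.
Below 88 k$ the best achievable stays under 376.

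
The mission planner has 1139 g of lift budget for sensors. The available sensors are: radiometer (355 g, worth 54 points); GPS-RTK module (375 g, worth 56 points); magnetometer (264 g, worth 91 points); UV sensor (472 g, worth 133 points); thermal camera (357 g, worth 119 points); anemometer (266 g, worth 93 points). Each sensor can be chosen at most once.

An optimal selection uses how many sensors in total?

3

The maximum data value within 1139 g is 345.
For example UV sensor + thermal camera + anemometer achieves it, using 1095 g.
Any selection reaching 345 contains exactly 3 sensors.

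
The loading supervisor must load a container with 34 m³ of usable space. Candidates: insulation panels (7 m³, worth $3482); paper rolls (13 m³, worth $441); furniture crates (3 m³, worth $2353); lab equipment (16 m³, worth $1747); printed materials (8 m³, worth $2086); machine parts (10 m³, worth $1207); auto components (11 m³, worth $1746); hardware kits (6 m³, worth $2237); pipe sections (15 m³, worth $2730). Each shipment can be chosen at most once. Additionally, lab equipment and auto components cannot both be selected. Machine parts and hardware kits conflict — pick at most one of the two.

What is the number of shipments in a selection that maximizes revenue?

The maximum revenue within 34 m³ is 10802.
One optimal bundle: insulation panels + furniture crates + hardware kits + pipe sections (31 m³).
All optima have 4 shipments.

4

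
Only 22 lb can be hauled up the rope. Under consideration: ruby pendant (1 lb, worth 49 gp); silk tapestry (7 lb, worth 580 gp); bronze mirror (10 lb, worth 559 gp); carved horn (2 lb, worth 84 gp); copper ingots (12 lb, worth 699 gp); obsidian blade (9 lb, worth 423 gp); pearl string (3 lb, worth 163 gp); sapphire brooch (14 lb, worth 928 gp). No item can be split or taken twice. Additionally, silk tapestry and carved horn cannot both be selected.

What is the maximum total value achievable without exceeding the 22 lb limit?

1557

Taking ruby pendant + silk tapestry + sapphire brooch: 22 lb used, 1557 in value.
Nothing else feasible within 22 lb beats 1557.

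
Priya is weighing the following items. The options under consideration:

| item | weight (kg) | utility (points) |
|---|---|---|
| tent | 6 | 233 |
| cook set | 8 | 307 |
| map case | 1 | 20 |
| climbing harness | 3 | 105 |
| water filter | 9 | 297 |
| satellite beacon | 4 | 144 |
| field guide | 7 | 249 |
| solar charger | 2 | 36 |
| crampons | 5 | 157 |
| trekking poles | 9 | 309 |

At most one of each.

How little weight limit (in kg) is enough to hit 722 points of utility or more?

20

Minimise kg subject to total utility ≥ 722.
tent + climbing harness + satellite beacon + field guide: 731 utility at 20 kg.
No combination under 20 kg hits 722.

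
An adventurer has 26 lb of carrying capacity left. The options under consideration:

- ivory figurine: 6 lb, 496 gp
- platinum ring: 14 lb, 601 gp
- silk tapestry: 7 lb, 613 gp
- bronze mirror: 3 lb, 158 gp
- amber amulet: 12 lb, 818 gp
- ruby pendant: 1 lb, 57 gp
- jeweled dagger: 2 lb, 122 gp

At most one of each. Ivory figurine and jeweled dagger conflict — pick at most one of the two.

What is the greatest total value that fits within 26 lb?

1984

The ratio ordering already packs tightly: ivory figurine + silk tapestry + amber amulet + ruby pendant, 26 lb, 1984.
Runner-up ivory figurine + silk tapestry + amber amulet tops out at 1927.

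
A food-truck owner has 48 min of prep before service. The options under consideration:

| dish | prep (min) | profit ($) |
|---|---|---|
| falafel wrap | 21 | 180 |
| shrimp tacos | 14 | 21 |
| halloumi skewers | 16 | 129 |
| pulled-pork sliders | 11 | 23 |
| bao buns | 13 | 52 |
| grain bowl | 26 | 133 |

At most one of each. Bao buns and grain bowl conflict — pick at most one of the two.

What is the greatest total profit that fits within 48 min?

332

Best packing: falafel wrap + halloumi skewers + pulled-pork sliders — 48 min, 332 total.
No other feasible combination exceeds 332.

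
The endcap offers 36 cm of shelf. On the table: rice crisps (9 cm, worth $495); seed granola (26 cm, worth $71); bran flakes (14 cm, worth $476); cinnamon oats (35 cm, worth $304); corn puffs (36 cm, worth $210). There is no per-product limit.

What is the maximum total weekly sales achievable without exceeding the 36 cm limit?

Density check — rice crisps 55.00, bran flakes 34.00, cinnamon oats 8.69, corn puffs 5.83 are the best per cm.
4×rice crisps uses 36 of the 36 cm and totals 1980.
Nothing else within 36 cm beats 1980.

1980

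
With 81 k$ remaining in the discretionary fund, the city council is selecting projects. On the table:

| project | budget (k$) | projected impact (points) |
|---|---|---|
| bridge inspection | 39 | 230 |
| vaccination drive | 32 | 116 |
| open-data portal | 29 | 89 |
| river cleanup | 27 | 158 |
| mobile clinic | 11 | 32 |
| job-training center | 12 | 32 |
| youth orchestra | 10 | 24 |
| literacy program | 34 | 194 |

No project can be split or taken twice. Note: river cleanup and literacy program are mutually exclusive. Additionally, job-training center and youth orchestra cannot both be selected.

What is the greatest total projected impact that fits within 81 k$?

424

A density-first pass picks bridge inspection + river cleanup + mobile clinic — 420 at 77 k$.
Dropping river cleanup and mobile clinic frees 38 k$; slotting in literacy program (34 k$) lifts the total to 424 at 73 k$.
An exhaustive check of the 256 subsets confirms 424.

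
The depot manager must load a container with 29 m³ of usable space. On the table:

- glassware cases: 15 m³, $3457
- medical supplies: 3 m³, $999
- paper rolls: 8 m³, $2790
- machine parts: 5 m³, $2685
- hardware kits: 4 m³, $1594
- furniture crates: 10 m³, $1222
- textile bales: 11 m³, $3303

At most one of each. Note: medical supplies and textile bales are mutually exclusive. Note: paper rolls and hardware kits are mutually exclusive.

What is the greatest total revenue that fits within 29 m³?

8932

Glassware cases + paper rolls + machine parts uses 28 of the 29 m³ and totals 8932.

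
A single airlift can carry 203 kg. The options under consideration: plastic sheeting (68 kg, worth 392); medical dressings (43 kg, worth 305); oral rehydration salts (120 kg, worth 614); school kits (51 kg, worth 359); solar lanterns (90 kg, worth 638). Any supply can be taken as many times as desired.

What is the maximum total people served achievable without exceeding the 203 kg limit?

1382

A density-first pass picks 4×medical dressings — 1220 at 172 kg.
Dropping 3×medical dressings frees 129 kg; slotting in 3×school kits (153 kg) lifts the total to 1382 at 196 kg.
No other feasible combination exceeds 1382.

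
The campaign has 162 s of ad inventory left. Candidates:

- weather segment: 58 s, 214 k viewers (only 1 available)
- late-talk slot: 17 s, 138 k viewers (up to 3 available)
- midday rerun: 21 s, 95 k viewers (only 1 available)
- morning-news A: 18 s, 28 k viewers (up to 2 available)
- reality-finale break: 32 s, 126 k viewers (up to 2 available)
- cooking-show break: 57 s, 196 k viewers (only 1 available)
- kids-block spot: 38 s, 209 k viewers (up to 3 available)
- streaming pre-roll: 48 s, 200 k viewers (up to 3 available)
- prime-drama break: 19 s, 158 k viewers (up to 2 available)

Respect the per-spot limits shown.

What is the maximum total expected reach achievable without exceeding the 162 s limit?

1065

By expected reach per s: prime-drama break 8.32, late-talk slot 8.12, kids-block spot 5.50, midday rerun 4.52 lead.
Greedy by ratio would take 3×late-talk slot + midday rerun + kids-block spot + 2×prime-drama break: 148 s used, total 1034.
The 21 s tied up in midday rerun is better spent on reality-finale break — total rises to 1065 (159 s).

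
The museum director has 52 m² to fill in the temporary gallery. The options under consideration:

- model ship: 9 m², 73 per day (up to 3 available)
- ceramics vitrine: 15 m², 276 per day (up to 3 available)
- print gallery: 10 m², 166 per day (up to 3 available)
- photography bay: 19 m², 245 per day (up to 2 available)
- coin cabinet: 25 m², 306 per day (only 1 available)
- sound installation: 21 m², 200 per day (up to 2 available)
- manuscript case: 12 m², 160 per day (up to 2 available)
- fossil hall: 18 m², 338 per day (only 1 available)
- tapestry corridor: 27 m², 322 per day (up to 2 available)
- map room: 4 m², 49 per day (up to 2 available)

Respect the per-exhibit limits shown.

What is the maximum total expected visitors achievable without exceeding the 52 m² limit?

Best packing: 2×ceramics vitrine + fossil hall + map room — 52 m², 939 total.
Every other selection either busts 52 m² or exceeds an availability limit or fails to beat 939.

939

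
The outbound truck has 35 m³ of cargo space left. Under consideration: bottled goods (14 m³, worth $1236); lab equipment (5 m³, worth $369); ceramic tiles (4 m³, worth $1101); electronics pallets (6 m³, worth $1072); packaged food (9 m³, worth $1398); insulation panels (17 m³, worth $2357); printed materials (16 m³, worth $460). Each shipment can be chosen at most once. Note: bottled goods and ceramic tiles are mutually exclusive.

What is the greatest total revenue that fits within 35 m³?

Density check — ceramic tiles 275.25, electronics pallets 178.67, packaged food 155.33, insulation panels 138.65 are the best per m³.
Best packing: lab equipment + ceramic tiles + packaged food + insulation panels — 35 m³, 5225 total.
An exhaustive check of the 128 subsets confirms 5225.

5225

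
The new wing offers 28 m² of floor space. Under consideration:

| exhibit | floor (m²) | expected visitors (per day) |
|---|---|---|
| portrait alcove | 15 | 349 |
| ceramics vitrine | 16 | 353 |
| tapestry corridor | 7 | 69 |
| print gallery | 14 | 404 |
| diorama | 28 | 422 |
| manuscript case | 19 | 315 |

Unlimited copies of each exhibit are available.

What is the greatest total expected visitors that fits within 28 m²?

808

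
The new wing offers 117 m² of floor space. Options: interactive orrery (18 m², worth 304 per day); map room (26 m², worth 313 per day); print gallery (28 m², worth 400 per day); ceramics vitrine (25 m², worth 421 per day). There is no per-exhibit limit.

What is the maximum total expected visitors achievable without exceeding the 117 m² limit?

Taking the top-ratio exhibits first gives 6×interactive orrery for 1824 (108 m²).
Replace interactive orrery with ceramics vitrine: the trade gains 117 net, giving 1941 at 115 m².
Nothing else within 117 m² beats 1941.

1941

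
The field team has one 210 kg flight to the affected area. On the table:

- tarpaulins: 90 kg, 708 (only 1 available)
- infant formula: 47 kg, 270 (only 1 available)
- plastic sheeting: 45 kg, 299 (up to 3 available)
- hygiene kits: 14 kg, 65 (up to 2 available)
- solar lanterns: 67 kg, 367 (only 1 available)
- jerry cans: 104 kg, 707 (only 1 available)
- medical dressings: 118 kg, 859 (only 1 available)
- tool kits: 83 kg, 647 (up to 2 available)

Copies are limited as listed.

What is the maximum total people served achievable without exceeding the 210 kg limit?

1567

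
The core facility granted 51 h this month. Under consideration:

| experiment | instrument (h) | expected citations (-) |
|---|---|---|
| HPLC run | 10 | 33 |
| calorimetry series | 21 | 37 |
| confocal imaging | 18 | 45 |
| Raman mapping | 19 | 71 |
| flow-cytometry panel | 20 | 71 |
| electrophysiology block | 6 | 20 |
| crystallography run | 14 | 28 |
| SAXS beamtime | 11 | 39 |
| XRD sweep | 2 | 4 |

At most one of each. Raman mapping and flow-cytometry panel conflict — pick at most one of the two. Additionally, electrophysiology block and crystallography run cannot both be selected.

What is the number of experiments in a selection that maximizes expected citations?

5

The maximum expected citations within 51 h is 167.
For example HPLC run + Raman mapping + electrophysiology block + SAXS beamtime + XRD sweep achieves it, using 48 h.
Any selection reaching 167 contains exactly 5 experiments.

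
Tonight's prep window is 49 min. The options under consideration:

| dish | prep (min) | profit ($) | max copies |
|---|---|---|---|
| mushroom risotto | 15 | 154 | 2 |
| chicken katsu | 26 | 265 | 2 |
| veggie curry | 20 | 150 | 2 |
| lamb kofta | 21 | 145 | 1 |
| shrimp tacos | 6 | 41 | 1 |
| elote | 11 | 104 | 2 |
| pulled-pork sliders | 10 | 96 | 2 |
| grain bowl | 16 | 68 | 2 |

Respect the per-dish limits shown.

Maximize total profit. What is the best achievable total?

473

A density-first pass picks 2×mushroom risotto + shrimp tacos + pulled-pork sliders — 445 at 46 min.
Reworking the packing: chicken katsu + 2×elote uses 48 min and improves the total to 473.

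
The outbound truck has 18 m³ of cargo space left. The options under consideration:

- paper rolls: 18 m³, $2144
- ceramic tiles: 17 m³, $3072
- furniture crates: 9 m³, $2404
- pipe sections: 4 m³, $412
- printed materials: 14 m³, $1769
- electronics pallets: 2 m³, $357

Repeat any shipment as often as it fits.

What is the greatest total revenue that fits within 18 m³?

4808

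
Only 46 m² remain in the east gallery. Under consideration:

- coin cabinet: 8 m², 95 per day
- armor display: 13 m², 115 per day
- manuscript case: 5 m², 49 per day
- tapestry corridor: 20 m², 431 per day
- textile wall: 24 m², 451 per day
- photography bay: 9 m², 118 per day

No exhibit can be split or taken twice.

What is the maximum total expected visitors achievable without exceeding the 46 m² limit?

The ratio ordering already packs tightly: tapestry corridor + textile wall, 44 m², 882.
Runner-up coin cabinet + manuscript case + textile wall + photography bay tops out at 713.

882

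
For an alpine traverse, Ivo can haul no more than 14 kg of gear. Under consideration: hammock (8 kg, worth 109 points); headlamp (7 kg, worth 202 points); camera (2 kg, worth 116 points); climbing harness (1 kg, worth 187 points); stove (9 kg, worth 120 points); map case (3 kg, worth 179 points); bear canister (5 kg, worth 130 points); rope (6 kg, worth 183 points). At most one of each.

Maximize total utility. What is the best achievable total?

Ranking by ratio (utility/kg): climbing harness 187.00, map case 59.67, camera 58.00.
Taking the top-ratio items first gives camera + climbing harness + map case + rope for 665 (12 kg).
Replace rope with headlamp: the trade gains 19 net, giving 684 at 13 kg.
Nothing else within 14 kg beats 684.

684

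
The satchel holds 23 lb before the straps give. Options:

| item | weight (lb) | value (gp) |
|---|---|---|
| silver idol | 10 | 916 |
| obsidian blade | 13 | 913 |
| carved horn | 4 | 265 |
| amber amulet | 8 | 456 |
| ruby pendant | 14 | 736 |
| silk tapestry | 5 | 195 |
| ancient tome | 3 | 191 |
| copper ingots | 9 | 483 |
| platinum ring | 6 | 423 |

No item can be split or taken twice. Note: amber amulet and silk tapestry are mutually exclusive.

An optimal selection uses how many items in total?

2

The maximum value within 23 lb is 1829.
For example silver idol + obsidian blade achieves it, using 23 lb.
Every optimal selection uses 2 items.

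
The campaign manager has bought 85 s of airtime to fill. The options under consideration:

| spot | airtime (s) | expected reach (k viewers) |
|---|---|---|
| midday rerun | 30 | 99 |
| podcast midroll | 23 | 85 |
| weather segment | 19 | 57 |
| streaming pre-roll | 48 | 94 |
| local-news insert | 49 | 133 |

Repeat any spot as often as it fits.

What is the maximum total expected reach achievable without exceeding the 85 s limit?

284

By expected reach per s: podcast midroll 3.70, midday rerun 3.30, weather segment 3.00, local-news insert 2.71 lead.
Taking the top-ratio spots first gives 3×podcast midroll for 255 (69 s).
Replace podcast midroll with 2×weather segment: the trade gains 29 net, giving 284 at 84 s.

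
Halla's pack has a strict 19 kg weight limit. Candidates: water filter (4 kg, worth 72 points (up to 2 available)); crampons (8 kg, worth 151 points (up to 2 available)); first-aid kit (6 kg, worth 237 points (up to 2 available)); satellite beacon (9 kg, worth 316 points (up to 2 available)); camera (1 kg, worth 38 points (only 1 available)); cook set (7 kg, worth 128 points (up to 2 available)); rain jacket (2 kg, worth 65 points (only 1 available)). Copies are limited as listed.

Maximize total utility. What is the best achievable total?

Density check — first-aid kit 39.50, camera 38.00, satellite beacon 35.11, rain jacket 32.50 are the best per kg.
A density-first pass picks water filter + 2×first-aid kit + camera + rain jacket — 649 at 19 kg.
Replace water filter and 2×first-aid kit and rain jacket with 2×satellite beacon: the trade gains 21 net, giving 670 at 19 kg.

670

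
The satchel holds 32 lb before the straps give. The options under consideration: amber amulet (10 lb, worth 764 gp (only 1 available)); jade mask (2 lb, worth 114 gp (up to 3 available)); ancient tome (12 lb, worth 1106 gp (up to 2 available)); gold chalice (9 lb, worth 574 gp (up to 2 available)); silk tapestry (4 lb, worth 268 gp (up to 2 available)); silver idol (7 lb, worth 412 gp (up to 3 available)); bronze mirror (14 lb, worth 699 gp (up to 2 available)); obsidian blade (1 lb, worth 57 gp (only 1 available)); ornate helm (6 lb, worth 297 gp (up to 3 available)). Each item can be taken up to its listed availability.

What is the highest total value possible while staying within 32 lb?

2748

Ranking by ratio (value/lb): ancient tome 92.17, amber amulet 76.40, silk tapestry 67.00, gold chalice 63.78.
2×ancient tome + 2×silk tapestry uses 32 of the 32 lb and totals 2748.
Nothing else within 32 lb beats 2748.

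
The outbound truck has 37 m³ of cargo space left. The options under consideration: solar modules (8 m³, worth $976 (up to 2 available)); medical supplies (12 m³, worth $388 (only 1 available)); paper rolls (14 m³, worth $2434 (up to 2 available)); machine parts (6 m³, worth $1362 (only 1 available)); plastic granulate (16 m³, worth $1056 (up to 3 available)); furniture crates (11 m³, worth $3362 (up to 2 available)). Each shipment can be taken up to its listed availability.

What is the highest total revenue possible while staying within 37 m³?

9158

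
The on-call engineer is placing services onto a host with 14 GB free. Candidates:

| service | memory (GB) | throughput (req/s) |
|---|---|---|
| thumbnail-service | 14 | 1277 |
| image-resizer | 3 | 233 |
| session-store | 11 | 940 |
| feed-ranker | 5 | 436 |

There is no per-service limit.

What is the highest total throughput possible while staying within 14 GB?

1277

Taking thumbnail-service: 14 GB used, 1277 in throughput.
Nothing else within 14 GB beats 1277.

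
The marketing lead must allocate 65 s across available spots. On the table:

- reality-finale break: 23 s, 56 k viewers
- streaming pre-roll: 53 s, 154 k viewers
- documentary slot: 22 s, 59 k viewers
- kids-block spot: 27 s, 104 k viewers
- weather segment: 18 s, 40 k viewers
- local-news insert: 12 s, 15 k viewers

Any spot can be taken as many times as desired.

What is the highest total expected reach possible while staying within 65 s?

Density check — kids-block spot 3.85, streaming pre-roll 2.91, documentary slot 2.68 are the best per s.
The ratio ordering already packs tightly: 2×kids-block spot, 54 s, 208.
No other feasible combination exceeds 208.

208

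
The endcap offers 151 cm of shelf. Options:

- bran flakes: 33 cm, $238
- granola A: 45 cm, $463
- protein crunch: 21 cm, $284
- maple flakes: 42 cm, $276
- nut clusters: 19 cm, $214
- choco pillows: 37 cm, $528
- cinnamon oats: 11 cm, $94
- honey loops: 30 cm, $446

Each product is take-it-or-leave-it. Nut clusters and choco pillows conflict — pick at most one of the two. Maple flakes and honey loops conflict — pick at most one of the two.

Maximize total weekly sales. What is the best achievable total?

1815

Best packing: granola A + protein crunch + choco pillows + cinnamon oats + honey loops — 144 cm, 1815 total.
Next best is granola A + protein crunch + choco pillows + honey loops at 1721 (133 cm) — short by 94.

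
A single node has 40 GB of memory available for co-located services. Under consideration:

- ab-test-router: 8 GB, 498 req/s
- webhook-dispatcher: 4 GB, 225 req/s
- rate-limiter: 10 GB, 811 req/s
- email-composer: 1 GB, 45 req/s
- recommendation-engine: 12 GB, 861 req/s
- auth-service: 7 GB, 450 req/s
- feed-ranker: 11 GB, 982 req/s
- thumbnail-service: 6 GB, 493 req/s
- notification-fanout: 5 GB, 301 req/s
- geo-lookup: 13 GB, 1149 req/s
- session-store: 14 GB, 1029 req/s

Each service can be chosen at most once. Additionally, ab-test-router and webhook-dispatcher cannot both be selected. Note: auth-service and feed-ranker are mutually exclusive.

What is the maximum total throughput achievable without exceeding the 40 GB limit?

Ranking by ratio (throughput/GB): feed-ranker 89.27, geo-lookup 88.38, thumbnail-service 82.17.
Taking rate-limiter + feed-ranker + thumbnail-service + geo-lookup: 40 GB used, 3435 in throughput.
Runner-up rate-limiter + email-composer + feed-ranker + notification-fanout + geo-lookup tops out at 3288.

3435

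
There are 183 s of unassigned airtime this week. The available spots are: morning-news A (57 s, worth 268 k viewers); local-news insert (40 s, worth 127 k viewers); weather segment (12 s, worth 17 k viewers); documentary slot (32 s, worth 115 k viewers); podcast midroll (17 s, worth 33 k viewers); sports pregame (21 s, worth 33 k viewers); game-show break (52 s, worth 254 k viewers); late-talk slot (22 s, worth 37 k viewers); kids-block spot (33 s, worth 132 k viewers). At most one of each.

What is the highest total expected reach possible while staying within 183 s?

By expected reach per s: game-show break 4.88, morning-news A 4.70, kids-block spot 4.00, documentary slot 3.59 lead.
Greedy by ratio would take morning-news A + documentary slot + game-show break + kids-block spot: 174 s used, total 769.
Dropping documentary slot frees 32 s; slotting in local-news insert (40 s) lifts the total to 781 at 182 s.
The spare 1 s is too small for any remaining spot, and no exchange beats 781.

781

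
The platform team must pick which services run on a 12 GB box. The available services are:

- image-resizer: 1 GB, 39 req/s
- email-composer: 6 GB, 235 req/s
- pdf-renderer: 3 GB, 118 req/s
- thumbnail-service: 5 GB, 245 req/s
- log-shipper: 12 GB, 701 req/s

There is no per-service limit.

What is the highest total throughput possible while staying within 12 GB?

701

Taking log-shipper: 12 GB used, 701 in throughput.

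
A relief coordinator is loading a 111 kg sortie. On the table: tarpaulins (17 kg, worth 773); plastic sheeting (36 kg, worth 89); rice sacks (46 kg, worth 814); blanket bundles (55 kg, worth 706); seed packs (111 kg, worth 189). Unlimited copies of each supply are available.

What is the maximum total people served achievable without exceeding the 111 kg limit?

Ranking by ratio (people served/kg): tarpaulins 45.47, rice sacks 17.70, blanket bundles 12.84, plastic sheeting 2.47.
The ratio ordering already packs tightly: 6×tarpaulins, 102 kg, 4638.

4638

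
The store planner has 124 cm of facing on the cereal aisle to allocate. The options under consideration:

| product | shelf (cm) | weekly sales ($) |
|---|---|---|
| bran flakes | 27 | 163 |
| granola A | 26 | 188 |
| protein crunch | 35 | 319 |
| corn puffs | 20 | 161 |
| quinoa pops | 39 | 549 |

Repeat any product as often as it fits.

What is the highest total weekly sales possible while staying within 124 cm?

1647

Ranking by ratio (weekly sales/cm): quinoa pops 14.08, protein crunch 9.11, corn puffs 8.05, granola A 7.23.
Best packing: 3×quinoa pops — 117 cm, 1647 total.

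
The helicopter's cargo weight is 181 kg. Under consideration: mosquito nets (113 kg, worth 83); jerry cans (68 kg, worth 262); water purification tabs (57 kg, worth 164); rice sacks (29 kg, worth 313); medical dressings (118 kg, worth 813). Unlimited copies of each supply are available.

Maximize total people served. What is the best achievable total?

By people served per kg: rice sacks 10.79, medical dressings 6.89, jerry cans 3.85, water purification tabs 2.88 lead.
6×rice sacks uses 174 of the 181 kg and totals 1878.
Every other selection either busts 181 kg or fails to beat 1878.

1878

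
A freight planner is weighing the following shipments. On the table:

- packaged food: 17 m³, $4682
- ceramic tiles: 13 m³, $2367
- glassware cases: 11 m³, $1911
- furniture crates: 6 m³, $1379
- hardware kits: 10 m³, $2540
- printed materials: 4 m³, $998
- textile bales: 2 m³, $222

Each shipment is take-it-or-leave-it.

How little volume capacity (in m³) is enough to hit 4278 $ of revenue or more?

17

Look for the lowest-volume combination reaching 4278.
packaged food reaches 4682 using 17 m³.
Any bundle with less than 17 m³ falls short of 4278.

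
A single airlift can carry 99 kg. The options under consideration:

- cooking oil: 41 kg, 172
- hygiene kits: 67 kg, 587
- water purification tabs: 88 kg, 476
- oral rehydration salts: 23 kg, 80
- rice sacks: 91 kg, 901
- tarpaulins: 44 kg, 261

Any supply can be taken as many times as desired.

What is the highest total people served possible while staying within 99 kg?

901

By people served per kg: rice sacks 9.90, hygiene kits 8.76, tarpaulins 5.93, water purification tabs 5.41 lead.
Taking rice sacks: 91 kg used, 901 in people served.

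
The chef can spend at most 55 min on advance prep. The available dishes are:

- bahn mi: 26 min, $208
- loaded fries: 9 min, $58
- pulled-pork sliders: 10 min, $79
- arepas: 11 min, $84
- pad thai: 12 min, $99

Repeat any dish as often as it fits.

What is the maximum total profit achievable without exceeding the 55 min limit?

440

Ranking by ratio (profit/min): pad thai 8.25, bahn mi 8.00, pulled-pork sliders 7.90, arepas 7.64.
Taking the top-ratio dishes first gives 4×pad thai for 396 (48 min).
Dropping 2×pad thai frees 24 min; slotting in 2×pulled-pork sliders + arepas (31 min) lifts the total to 440 at 55 min.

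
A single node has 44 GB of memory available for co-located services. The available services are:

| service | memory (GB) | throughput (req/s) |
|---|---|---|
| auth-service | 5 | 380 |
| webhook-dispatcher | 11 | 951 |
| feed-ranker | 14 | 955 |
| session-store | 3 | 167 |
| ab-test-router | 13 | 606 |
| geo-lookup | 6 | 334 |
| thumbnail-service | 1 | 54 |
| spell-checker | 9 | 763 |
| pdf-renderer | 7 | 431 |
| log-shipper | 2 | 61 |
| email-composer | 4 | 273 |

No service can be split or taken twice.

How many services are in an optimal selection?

6

Best achievable throughput is 3376.
auth-service + webhook-dispatcher + feed-ranker + thumbnail-service + spell-checker + email-composer hits 3376 at 44 GB.
Any selection reaching 3376 contains exactly 6 services.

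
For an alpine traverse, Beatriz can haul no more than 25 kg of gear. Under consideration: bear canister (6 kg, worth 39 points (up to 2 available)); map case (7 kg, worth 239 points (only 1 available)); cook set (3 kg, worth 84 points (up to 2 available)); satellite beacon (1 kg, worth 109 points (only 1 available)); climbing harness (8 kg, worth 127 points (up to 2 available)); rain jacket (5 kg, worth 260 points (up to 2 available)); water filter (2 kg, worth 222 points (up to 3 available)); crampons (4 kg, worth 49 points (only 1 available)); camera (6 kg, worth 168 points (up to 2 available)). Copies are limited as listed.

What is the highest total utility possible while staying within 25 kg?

1534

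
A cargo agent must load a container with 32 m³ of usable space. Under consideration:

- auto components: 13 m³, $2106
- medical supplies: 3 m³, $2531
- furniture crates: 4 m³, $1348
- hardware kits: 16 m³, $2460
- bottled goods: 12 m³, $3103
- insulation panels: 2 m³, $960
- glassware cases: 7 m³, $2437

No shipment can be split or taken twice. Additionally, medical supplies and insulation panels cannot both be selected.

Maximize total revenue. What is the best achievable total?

9419

Ranking by ratio (revenue/m³): medical supplies 843.67, insulation panels 480.00, glassware cases 348.14, furniture crates 337.00.
Medical supplies + furniture crates + bottled goods + glassware cases uses 26 of the 32 m³ and totals 9419.
Next best is auto components + medical supplies + furniture crates + bottled goods at 9088 (32 m³) — short by 331.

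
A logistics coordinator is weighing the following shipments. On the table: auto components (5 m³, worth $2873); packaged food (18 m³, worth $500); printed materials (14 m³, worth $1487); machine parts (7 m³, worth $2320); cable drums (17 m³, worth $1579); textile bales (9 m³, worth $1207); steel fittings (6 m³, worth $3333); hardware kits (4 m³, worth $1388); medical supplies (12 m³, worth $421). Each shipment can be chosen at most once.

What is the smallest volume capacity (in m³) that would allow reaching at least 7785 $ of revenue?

18

Minimise m³ subject to total revenue ≥ 7785.
Taking auto components + machine parts + steel fittings gives 8526 (≥ 7785) for 18 m³.
No combination under 18 m³ hits 7785.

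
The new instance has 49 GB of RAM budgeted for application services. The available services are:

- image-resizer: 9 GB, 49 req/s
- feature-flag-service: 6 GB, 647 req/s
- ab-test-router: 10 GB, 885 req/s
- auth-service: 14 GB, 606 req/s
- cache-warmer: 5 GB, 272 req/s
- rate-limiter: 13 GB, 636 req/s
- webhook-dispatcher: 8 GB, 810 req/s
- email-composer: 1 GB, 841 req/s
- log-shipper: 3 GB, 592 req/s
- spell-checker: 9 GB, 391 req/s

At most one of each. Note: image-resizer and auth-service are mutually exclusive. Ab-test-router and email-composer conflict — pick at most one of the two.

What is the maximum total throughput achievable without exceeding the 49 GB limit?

4189

Ranking by ratio (throughput/GB): email-composer 841.00, log-shipper 197.33, feature-flag-service 107.83.
Taking feature-flag-service + cache-warmer + rate-limiter + webhook-dispatcher + email-composer + log-shipper + spell-checker: 45 GB used, 4189 in throughput.
The spare 4 GB is too small for any remaining service, and no feasible exchange beats 4189.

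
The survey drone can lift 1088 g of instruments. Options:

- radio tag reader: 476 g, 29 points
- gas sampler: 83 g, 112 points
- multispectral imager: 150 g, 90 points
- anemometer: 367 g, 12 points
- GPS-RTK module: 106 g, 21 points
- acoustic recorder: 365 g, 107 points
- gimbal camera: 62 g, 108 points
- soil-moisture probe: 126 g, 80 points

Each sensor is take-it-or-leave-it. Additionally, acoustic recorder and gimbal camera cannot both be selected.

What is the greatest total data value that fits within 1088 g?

440

Taking radio tag reader + gas sampler + multispectral imager + GPS-RTK module + gimbal camera + soil-moisture probe: 1003 g used, 440 in data value.
An exhaustive check of the 256 subsets confirms 440.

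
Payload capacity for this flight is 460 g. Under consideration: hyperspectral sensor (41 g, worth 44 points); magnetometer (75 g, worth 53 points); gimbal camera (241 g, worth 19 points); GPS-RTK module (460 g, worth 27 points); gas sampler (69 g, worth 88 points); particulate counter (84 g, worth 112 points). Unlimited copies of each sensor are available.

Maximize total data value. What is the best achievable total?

600

A density-first pass picks 5×particulate counter — 560 at 420 g.
The 168 g tied up in 2×particulate counter is better spent on 3×gas sampler — total rises to 600 (459 g).
The spare 1 g is too small for any remaining sensor, and no exchange beats 600.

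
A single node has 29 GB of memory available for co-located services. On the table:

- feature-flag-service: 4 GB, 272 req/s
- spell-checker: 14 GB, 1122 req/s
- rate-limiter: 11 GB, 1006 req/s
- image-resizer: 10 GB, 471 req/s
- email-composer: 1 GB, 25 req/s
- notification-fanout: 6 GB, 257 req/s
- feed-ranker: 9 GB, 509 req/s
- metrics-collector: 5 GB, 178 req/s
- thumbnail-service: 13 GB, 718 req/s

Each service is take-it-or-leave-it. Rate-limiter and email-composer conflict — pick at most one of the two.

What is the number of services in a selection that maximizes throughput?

3

Best achievable throughput is 2400.
feature-flag-service + spell-checker + rate-limiter hits 2400 at 29 GB.
Every optimal selection uses 3 services.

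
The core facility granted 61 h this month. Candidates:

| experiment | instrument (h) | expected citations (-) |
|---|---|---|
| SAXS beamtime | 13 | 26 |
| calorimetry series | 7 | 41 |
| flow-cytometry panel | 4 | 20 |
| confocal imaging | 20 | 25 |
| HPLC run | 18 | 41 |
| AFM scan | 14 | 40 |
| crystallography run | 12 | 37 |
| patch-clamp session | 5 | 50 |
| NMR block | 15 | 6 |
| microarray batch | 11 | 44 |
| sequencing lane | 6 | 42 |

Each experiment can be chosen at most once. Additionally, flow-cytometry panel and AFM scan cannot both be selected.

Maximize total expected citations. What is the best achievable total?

SAXS beamtime + calorimetry series + flow-cytometry panel + crystallography run + patch-clamp session + microarray batch + sequencing lane uses 58 of the 61 h and totals 260.

260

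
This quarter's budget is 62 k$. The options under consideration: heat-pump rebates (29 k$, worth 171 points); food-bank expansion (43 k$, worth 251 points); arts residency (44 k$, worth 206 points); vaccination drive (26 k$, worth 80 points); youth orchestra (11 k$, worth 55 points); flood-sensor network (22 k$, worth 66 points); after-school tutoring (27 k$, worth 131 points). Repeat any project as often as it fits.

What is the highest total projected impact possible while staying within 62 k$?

342

The ratio ordering already packs tightly: 2×heat-pump rebates, 58 k$, 342.
That's the maximum — no swap from here does better than 342.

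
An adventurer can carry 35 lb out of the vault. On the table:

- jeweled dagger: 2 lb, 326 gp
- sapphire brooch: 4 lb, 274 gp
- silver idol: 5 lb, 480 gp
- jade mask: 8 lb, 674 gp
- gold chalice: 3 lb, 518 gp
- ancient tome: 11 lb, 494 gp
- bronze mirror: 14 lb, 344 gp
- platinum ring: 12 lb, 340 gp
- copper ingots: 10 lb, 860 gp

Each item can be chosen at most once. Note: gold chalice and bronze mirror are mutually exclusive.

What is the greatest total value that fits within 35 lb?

3132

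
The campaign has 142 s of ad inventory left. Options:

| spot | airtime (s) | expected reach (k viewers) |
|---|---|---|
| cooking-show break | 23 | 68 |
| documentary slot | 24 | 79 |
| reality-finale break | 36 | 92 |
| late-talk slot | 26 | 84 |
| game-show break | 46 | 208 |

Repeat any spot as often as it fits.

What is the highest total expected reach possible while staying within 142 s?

The ratio ordering already packs tightly: 3×game-show break, 138 s, 624.

624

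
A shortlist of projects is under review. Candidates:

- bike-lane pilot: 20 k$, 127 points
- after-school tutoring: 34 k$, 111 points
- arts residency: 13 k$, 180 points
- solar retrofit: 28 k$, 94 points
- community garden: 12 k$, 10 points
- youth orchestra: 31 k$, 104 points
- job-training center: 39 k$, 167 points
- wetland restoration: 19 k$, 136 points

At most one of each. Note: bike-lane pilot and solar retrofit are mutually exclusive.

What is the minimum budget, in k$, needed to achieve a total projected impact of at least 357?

Look for the lowest-budget combination reaching 357.
Taking bike-lane pilot + arts residency + wetland restoration gives 443 (≥ 357) for 52 k$.
No combination under 52 k$ hits 357.

52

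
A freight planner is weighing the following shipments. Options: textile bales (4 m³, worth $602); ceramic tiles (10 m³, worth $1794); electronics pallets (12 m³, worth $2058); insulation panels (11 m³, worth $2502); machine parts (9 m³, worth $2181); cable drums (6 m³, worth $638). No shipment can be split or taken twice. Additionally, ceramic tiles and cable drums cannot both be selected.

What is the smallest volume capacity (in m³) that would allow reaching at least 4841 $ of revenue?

24

Minimise m³ subject to total revenue ≥ 4841.
textile bales + insulation panels + machine parts reaches 5285 using 24 m³.
Below 24 m³ the best achievable stays under 4841.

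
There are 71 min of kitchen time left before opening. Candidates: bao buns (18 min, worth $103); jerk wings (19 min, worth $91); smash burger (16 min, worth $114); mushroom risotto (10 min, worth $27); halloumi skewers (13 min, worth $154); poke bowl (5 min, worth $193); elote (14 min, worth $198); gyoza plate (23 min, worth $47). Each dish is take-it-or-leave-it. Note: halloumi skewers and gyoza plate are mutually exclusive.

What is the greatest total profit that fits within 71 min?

Density check — poke bowl 38.60, elote 14.14, halloumi skewers 11.85 are the best per min.
Taking bao buns + smash burger + halloumi skewers + poke bowl + elote: 66 min used, 762 in profit.
An exhaustive check of the 256 subsets confirms 762.

762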